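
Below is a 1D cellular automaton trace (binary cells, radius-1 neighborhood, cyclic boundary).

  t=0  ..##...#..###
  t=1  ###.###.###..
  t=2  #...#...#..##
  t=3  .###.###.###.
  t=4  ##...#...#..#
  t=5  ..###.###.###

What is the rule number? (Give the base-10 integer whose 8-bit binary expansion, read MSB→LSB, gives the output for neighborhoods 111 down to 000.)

27

  ### -> .   bit 7 = 0  t=0,i=11
  ##. -> .   bit 6 = 0  t=0,i=3
  #.# -> .   bit 5 = 0  t=1,i=3
  #.. -> #   bit 4 = 1  t=0,i=0
  .## -> #   bit 3 = 1  t=0,i=2
  .#. -> .   bit 2 = 0  t=0,i=7
  ..# -> #   bit 1 = 1  t=0,i=1
  ... -> #   bit 0 = 1  t=0,i=5
  bits 00011011 = 27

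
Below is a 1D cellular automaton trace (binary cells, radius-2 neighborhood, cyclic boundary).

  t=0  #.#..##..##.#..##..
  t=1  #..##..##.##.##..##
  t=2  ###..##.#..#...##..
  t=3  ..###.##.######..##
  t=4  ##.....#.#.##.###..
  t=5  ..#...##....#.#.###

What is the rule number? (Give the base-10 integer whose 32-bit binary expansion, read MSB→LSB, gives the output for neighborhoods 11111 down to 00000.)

  ##### -> #   bit 31 = 1  t=3,i=11
  ####. -> .   bit 30 = 0  t=3,i=13
  ###.# -> .   bit 29 = 0  t=3,i=4
  ###.. -> #   bit 28 = 1  t=1,i=0
  ##.## -> .   bit 27 = 0  t=1,i=9
  ##.#. -> #   bit 26 = 1  t=0,i=11
  ##..# -> #   bit 25 = 1  t=0,i=7
  ##... -> #   bit 24 = 1  t=4,i=2
  #.### -> #   bit 23 = 1  t=3,i=9
  #.##. -> .   bit 22 = 0  t=1,i=10
  #.#.# -> .   bit 21 = 0  t=4,i=9
  #.#.. -> .   bit 20 = 0  t=0,i=2
  #..## -> #   bit 19 = 1  t=0,i=4
  #..#. -> #   bit 18 = 1  t=0,i=18
  #...# -> #   bit 17 = 1  t=2,i=13
  #.... -> .   bit 16 = 0  t=4,i=3
  .#### -> .   bit 15 = 0  t=3,i=10
  .###. -> .   bit 14 = 0  t=1,i=18
  .##.# -> #   bit 13 = 1  t=0,i=10
  .##.. -> .   bit 12 = 0  t=0,i=6
  .#.## -> .   bit 11 = 0  t=4,i=10
  .#.#. -> .   bit 10 = 0  t=0,i=1
  .#..# -> #   bit 9 = 1  t=0,i=3
  .#... -> #   bit 8 = 1  t=2,i=12
  ..### -> .   bit 7 = 0  t=1,i=17
  ..##. -> .   bit 6 = 0  t=0,i=5
  ..#.# -> #   bit 5 = 1  t=0,i=0
  ..#.. -> #   bit 4 = 1  t=2,i=11
  ...## -> #   bit 3 = 1  t=2,i=14
  ...#. -> #   bit 2 = 1  t=4,i=6
  ....# -> .   bit 1 = 0  t=4,i=5
  ..... -> .   bit 0 = 0  t=4,i=4
  bits 10010111100011100010001100111100 = 2542674748

2542674748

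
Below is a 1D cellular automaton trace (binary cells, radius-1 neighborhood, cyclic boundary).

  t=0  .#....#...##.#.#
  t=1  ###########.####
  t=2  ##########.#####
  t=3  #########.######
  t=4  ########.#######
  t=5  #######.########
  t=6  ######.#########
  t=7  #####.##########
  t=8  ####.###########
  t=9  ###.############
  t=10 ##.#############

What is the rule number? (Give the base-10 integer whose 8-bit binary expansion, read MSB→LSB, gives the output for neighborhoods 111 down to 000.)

  ### -> #   bit 7 = 1  t=1,i=0
  ##. -> .   bit 6 = 0  t=0,i=11
  #.# -> #   bit 5 = 1  t=0,i=0
  #.. -> #   bit 4 = 1  t=0,i=2
  .## -> #   bit 3 = 1  t=0,i=10
  .#. -> #   bit 2 = 1  t=0,i=1
  ..# -> #   bit 1 = 1  t=0,i=5
  ... -> #   bit 0 = 1  t=0,i=3
  bits 10111111 = 191

191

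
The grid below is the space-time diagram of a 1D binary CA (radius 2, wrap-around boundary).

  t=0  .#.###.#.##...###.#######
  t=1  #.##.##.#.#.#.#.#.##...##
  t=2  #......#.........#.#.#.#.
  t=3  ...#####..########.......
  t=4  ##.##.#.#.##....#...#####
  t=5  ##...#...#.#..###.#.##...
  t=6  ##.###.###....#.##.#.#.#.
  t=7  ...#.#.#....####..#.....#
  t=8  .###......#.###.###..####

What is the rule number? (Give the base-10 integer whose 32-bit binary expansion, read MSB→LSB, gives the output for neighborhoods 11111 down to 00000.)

  #####|.  b31=0 t=0,i=20
  ####.|#  b30=1 t=0,i=23
  ###.#|#  b29=1 t=0,i=5
  ###..|.  b28=0 t=3,i=7
  ##.##|.  b27=0 t=0,i=17
  ##.#.|#  b26=1 t=0,i=0
  ##..#|#  b25=1 t=3,i=8
  ##...|.  b24=0 t=0,i=11
  #.###|#  b23=1 t=0,i=3
  #.##.|.  b22=0 t=0,i=9
  #.#.#|.  b21=0 t=0,i=1
  #.#..|.  b20=0 t=2,i=0
  #..##|.  b19=0 t=3,i=9
  #..#.|#  b18=1 t=7,i=17
  #...#|#  b17=1 t=0,i=12
  #....|.  b16=0 t=2,i=2
  .####|#  b15=1 t=0,i=19
  .###.|.  b14=0 t=0,i=4
  .##.#|.  b13=0 t=1,i=3
  .##..|#  b12=1 t=0,i=10
  .#.##|#  b11=1 t=0,i=2
  .#.#.|.  b10=0 t=1,i=9
  .#..#|.  b9=0 t=5,i=12
  .#...|.  b8=0 t=2,i=1
  ..###|#  b7=1 t=0,i=14
  ..##.|#  b6=1 t=5,i=0
  ..#.#|#  b5=1 t=2,i=17
  ..#..|#  b4=1 t=2,i=7
  ...##|.  b3=0 t=0,i=13
  ...#.|#  b2=1 t=2,i=6
  ....#|#  b1=1 t=2,i=5
  .....|#  b0=1 t=2,i=3
  bits 01100110100001101001100011110111 = 1720097015

1720097015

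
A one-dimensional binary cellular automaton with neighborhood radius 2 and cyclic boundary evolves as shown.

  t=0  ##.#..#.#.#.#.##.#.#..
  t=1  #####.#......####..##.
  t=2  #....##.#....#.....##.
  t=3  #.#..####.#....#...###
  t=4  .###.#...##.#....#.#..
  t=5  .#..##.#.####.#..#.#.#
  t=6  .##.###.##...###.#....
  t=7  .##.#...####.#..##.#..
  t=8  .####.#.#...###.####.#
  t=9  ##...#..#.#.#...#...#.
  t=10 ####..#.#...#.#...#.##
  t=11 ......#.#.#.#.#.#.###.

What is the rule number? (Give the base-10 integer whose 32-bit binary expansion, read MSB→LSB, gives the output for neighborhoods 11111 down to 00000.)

97729248

  nb #####: next=.  (t=1,i=2, bit31=0)
  nb ####.: next=.  (t=1,i=3, bit30=0)
  nb ###.#: next=.  (t=1,i=4, bit29=0)
  nb ###..: next=.  (t=1,i=16, bit28=0)
  nb ##.##: next=.  (t=1,i=21, bit27=0)
  nb ##.#.: next=#  (t=0,i=2, bit26=1)
  nb ##..#: next=.  (t=1,i=17, bit25=0)
  nb ##...: next=#  (t=6,i=10, bit24=1)
  nb #.###: next=#  (t=1,i=0, bit23=1)
  nb #.##.: next=#  (t=0,i=14, bit22=1)
  nb #.#.#: next=.  (t=0,i=8, bit21=0)
  nb #.#..: next=#  (t=0,i=3, bit20=1)
  nb #..##: next=.  (t=0,i=21, bit19=0)
  nb #..#.: next=.  (t=0,i=5, bit18=0)
  nb #...#: next=#  (t=3,i=17, bit17=1)
  nb #....: next=#  (t=1,i=8, bit16=1)
  nb .####: next=.  (t=1,i=1, bit15=0)
  nb .###.: next=.  (t=4,i=2, bit14=0)
  nb .##.#: next=#  (t=0,i=1, bit13=1)
  nb .##..: next=#  (t=6,i=9, bit12=1)
  nb .#.##: next=#  (t=0,i=13, bit11=1)
  nb .#.#.: next=.  (t=0,i=7, bit10=0)
  nb .#..#: next=#  (t=0,i=4, bit9=1)
  nb .#...: next=.  (t=1,i=7, bit8=0)
  nb ..###: next=#  (t=1,i=13, bit7=1)
  nb ..##.: next=#  (t=0,i=0, bit6=1)
  nb ..#.#: next=#  (t=0,i=6, bit5=1)
  nb ..#..: next=.  (t=2,i=13, bit4=0)
  nb ...##: next=.  (t=1,i=12, bit3=0)
  nb ...#.: next=.  (t=2,i=12, bit2=0)
  nb ....#: next=.  (t=1,i=11, bit1=0)
  nb .....: next=.  (t=1,i=9, bit0=0)
  bits 00000101110100110011101011100000 = 97729248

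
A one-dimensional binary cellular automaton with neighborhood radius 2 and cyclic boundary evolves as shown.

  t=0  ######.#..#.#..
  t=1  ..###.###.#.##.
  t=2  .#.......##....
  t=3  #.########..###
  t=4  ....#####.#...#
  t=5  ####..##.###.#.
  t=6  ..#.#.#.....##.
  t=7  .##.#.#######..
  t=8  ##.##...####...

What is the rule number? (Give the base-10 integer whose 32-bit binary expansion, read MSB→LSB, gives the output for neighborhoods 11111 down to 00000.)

3325100911

  [31] ##### => #  t=0,i=2
  [30] ####. => #  t=0,i=4
  [29] ###.# => .  t=0,i=5
  [28] ###.. => .  t=3,i=9
  [27] ##.## => .  t=1,i=5
  [26] ##.#. => #  t=0,i=6
  [25] ##..# => #  t=3,i=10
  [24] ##... => .  t=1,i=14
  [23] #.### => .  t=1,i=6
  [22] #.##. => .  t=1,i=12
  [21] #.#.# => #  t=1,i=10
  [20] #.#.. => #  t=0,i=7
  [19] #..## => .  t=0,i=14
  [18] #..#. => .  t=0,i=9
  [17] #...# => .  t=1,i=0
  [16] #.... => #  t=2,i=3
  [15] .#### => .  t=0,i=1
  [14] .###. => .  t=1,i=3
  [13] .##.# => .  t=5,i=7
  [12] .##.. => .  t=1,i=13
  [11] .#.## => .  t=1,i=11
  [10] .#.#. => .  t=0,i=11
  [9] .#..# => #  t=0,i=8
  [8] .#... => #  t=2,i=2
  [7] ..### => .  t=0,i=0
  [6] ..##. => #  t=2,i=9
  [5] ..#.# => #  t=0,i=10
  [4] ..#.. => .  t=2,i=1
  [3] ...## => #  t=1,i=1
  [2] ...#. => #  t=2,i=0
  [1] ....# => #  t=2,i=7
  [0] ..... => #  t=2,i=4
  bits 11000110001100010000001101101111 = 3325100911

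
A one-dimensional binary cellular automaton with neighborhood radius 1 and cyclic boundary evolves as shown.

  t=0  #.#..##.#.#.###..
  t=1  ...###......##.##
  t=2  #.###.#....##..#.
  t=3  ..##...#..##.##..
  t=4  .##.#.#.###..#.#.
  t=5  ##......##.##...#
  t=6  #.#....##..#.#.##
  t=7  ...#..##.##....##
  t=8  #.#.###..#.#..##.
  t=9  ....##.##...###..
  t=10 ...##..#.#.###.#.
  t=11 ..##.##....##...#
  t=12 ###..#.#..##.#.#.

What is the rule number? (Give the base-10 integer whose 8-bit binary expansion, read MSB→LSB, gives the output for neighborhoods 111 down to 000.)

  ###|#  b7=1 t=0,i=13
  ##.|.  b6=0 t=0,i=6
  #.#|.  b5=0 t=0,i=1
  #..|#  b4=1 t=0,i=3
  .##|#  b3=1 t=0,i=5
  .#.|.  b2=0 t=0,i=0
  ..#|#  b1=1 t=0,i=4
  ...|.  b0=0 t=1,i=1
  bits 10011010 = 154

154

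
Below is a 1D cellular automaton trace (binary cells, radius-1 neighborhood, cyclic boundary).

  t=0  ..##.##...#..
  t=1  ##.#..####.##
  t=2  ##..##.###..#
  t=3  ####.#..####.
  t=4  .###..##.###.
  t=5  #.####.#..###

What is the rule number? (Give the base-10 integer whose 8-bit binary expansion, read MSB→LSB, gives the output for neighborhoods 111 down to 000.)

211

  ###|#  b7=1 t=1,i=0
  ##.|#  b6=1 t=0,i=3
  #.#|.  b5=0 t=0,i=4
  #..|#  b4=1 t=0,i=7
  .##|.  b3=0 t=0,i=2
  .#.|.  b2=0 t=0,i=10
  ..#|#  b1=1 t=0,i=1
  ...|#  b0=1 t=0,i=0
  bits 11010011 = 211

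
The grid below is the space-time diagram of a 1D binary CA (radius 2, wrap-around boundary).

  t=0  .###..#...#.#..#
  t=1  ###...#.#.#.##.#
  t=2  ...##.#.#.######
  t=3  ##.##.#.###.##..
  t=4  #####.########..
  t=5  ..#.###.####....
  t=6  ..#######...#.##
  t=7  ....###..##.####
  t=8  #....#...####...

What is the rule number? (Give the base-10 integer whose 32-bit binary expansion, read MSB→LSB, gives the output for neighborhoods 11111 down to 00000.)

2851240561

  nb #####: next=#  (t=2,i=12, bit31=1)
  nb ####.: next=.  (t=1,i=1, bit30=0)
  nb ###.#: next=#  (t=3,i=10, bit29=1)
  nb ###..: next=.  (t=0,i=3, bit28=0)
  nb ##.##: next=#  (t=1,i=14, bit27=1)
  nb ##.#.: next=.  (t=2,i=5, bit26=0)
  nb ##..#: next=.  (t=0,i=4, bit25=0)
  nb ##...: next=#  (t=1,i=3, bit24=1)
  nb #.###: next=#  (t=0,i=1, bit23=1)
  nb #.##.: next=#  (t=1,i=12, bit22=1)
  nb #.#.#: next=#  (t=1,i=8, bit21=1)
  nb #.#..: next=#  (t=0,i=12, bit20=1)
  nb #..##: next=.  (t=3,i=15, bit19=0)
  nb #..#.: next=.  (t=0,i=5, bit18=0)
  nb #...#: next=#  (t=0,i=8, bit17=1)
  nb #....: next=.  (t=5,i=13, bit16=0)
  nb .####: next=.  (t=1,i=0, bit15=0)
  nb .###.: next=#  (t=0,i=2, bit14=1)
  nb .##.#: next=#  (t=1,i=13, bit13=1)
  nb .##..: next=#  (t=3,i=13, bit12=1)
  nb .#.##: next=#  (t=0,i=0, bit11=1)
  nb .#.#.: next=.  (t=0,i=11, bit10=0)
  nb .#..#: next=#  (t=0,i=13, bit9=1)
  nb .#...: next=.  (t=0,i=7, bit8=0)
  nb ..###: next=.  (t=4,i=0, bit7=0)
  nb ..##.: next=#  (t=2,i=3, bit6=1)
  nb ..#.#: next=#  (t=0,i=10, bit5=1)
  nb ..#..: next=#  (t=0,i=6, bit4=1)
  nb ...##: next=.  (t=2,i=2, bit3=0)
  nb ...#.: next=.  (t=0,i=9, bit2=0)
  nb ....#: next=.  (t=5,i=0, bit1=0)
  nb .....: next=#  (t=5,i=14, bit0=1)
  bits 10101001111100100111101001110001 = 2851240561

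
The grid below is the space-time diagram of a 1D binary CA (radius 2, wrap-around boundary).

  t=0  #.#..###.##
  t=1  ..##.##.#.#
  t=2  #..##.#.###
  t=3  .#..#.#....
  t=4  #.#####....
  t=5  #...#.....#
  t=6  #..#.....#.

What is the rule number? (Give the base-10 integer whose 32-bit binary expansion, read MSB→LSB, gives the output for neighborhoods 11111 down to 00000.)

  #####|#  b31=1 t=4,i=4
  ####.|.  b30=0 t=2,i=10
  ###.#|.  b29=0 t=0,i=0
  ###..|.  b28=0 t=2,i=0
  ##.##|#  b27=1 t=0,i=8
  ##.#.|.  b26=0 t=0,i=1
  ##..#|#  b25=1 t=2,i=1
  ##...|.  b24=0 t=4,i=7
  #.###|.  b23=0 t=0,i=9
  #.##.|.  b22=0 t=1,i=5
  #.#.#|#  b21=1 t=1,i=8
  #.#..|#  b20=1 t=0,i=2
  #..##|.  b19=0 t=0,i=4
  #..#.|#  b18=1 t=3,i=3
  #...#|.  b17=0 t=5,i=2
  #....|.  b16=0 t=3,i=8
  .####|.  b15=0 t=2,i=9
  .###.|#  b14=1 t=0,i=6
  .##.#|#  b13=1 t=1,i=3
  .##..|#  b12=1 t=5,i=0
  .#.##|.  b11=0 t=2,i=7
  .#.#.|#  b10=1 t=1,i=9
  .#..#|#  b9=1 t=0,i=3
  .#...|.  b8=0 t=3,i=7
  ..###|#  b7=1 t=0,i=5
  ..##.|.  b6=0 t=1,i=2
  ..#.#|#  b5=1 t=3,i=4
  ..#..|.  b4=0 t=3,i=1
  ...##|#  b3=1 t=5,i=9
  ...#.|#  b2=1 t=3,i=0
  ....#|.  b1=0 t=3,i=10
  .....|.  b0=0 t=3,i=9
  bits 10001010001101000111011010101100 = 2318694060

2318694060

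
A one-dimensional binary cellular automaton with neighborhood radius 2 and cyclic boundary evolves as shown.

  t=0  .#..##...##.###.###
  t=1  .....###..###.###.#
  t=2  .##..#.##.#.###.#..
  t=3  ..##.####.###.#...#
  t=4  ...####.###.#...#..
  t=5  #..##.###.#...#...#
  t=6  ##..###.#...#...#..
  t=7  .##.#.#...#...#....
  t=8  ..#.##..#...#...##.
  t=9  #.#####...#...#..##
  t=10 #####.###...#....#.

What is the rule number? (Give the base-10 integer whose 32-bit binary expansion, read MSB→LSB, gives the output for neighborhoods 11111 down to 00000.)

3152264353

  nb #####: next=#  (t=9,i=4, bit31=1)
  nb ####.: next=.  (t=3,i=7, bit30=0)
  nb ###.#: next=#  (t=0,i=14, bit29=1)
  nb ###..: next=#  (t=1,i=7, bit28=1)
  nb ##.##: next=#  (t=0,i=11, bit27=1)
  nb ##.#.: next=.  (t=0,i=0, bit26=0)
  nb ##..#: next=#  (t=1,i=8, bit25=1)
  nb ##...: next=#  (t=0,i=6, bit24=1)
  nb #.###: next=#  (t=0,i=12, bit23=1)
  nb #.##.: next=#  (t=2,i=7, bit22=1)
  nb #.#.#: next=#  (t=2,i=10, bit21=1)
  nb #.#..: next=.  (t=0,i=1, bit20=0)
  nb #..##: next=.  (t=0,i=3, bit19=0)
  nb #..#.: next=.  (t=2,i=4, bit18=0)
  nb #...#: next=#  (t=0,i=7, bit17=1)
  nb #....: next=#  (t=1,i=1, bit16=1)
  nb .####: next=#  (t=3,i=6, bit15=1)
  nb .###.: next=.  (t=0,i=13, bit14=0)
  nb .##.#: next=#  (t=0,i=10, bit13=1)
  nb .##..: next=#  (t=0,i=5, bit12=1)
  nb .#.##: next=#  (t=2,i=6, bit11=1)
  nb .#.#.: next=#  (t=7,i=5, bit10=1)
  nb .#..#: next=.  (t=0,i=2, bit9=0)
  nb .#...: next=.  (t=1,i=0, bit8=0)
  nb ..###: next=#  (t=1,i=5, bit7=1)
  nb ..##.: next=.  (t=0,i=4, bit6=0)
  nb ..#.#: next=#  (t=2,i=5, bit5=1)
  nb ..#..: next=.  (t=3,i=18, bit4=0)
  nb ...##: next=.  (t=0,i=8, bit3=0)
  nb ...#.: next=.  (t=3,i=17, bit2=0)
  nb ....#: next=.  (t=1,i=3, bit1=0)
  nb .....: next=#  (t=1,i=2, bit0=1)
  bits 10111011111000111011110010100001 = 3152264353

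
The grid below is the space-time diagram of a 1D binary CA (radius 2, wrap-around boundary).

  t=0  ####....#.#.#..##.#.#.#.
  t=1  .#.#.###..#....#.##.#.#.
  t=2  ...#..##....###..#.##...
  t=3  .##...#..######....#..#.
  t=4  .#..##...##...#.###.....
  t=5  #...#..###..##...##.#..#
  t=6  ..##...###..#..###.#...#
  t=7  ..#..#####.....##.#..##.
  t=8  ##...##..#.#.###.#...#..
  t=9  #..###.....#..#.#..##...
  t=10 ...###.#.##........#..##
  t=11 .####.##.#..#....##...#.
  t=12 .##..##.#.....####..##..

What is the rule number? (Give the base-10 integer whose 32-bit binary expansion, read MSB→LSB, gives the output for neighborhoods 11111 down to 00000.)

476299470

  #####|.  b31=0 t=3,i=11
  ####.|.  b30=0 t=0,i=2
  ###.#|.  b29=0 t=6,i=17
  ###..|#  b28=1 t=0,i=3
  ##.##|#  b27=1 t=11,i=5
  ##.#.|#  b26=1 t=0,i=17
  ##..#|.  b25=0 t=1,i=8
  ##...|.  b24=0 t=0,i=4
  #.###|.  b23=0 t=0,i=0
  #.##.|#  b22=1 t=1,i=17
  #.#.#|#  b21=1 t=0,i=10
  #.#..|.  b20=0 t=0,i=12
  #..##|.  b19=0 t=0,i=14
  #..#.|.  b18=0 t=1,i=0
  #...#|#  b17=1 t=3,i=4
  #....|#  b16=1 t=0,i=5
  .####|#  b15=1 t=0,i=1
  .###.|#  b14=1 t=1,i=6
  .##.#|.  b13=0 t=0,i=16
  .##..|.  b12=0 t=2,i=7
  .#.##|.  b11=0 t=0,i=23
  .#.#.|.  b10=0 t=0,i=9
  .#..#|.  b9=0 t=0,i=13
  .#...|.  b8=0 t=1,i=11
  ..###|#  b7=1 t=2,i=12
  ..##.|#  b6=1 t=0,i=15
  ..#.#|.  b5=0 t=0,i=8
  ..#..|.  b4=0 t=1,i=10
  ...##|#  b3=1 t=2,i=11
  ...#.|#  b2=1 t=0,i=7
  ....#|#  b1=1 t=0,i=6
  .....|.  b0=0 t=2,i=0
  bits 00011100011000111100000011001110 = 476299470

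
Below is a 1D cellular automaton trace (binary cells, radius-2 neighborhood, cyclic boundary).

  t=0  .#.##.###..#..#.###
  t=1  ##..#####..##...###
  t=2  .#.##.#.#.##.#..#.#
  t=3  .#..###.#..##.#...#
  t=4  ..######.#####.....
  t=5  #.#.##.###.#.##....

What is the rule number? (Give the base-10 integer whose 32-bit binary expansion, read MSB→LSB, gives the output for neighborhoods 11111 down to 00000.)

3181929170

  [31] ##### => #  t=1,i=6
  [30] ####. => .  t=1,i=0
  [29] ###.# => #  t=0,i=18
  [28] ###.. => #  t=0,i=8
  [27] ##.## => #  t=0,i=5
  [26] ##.#. => #  t=0,i=0
  [25] ##..# => .  t=0,i=9
  [24] ##... => #  t=1,i=13
  [23] #.### => #  t=0,i=6
  [22] #.##. => .  t=0,i=3
  [21] #.#.# => #  t=0,i=1
  [20] #.#.. => .  t=2,i=13
  [19] #..## => #  t=1,i=3
  [18] #..#. => .  t=0,i=10
  [17] #...# => .  t=1,i=14
  [16] #.... => .  t=4,i=15
  [15] .#### => .  t=1,i=5
  [14] .###. => #  t=0,i=7
  [13] .##.# => #  t=0,i=4
  [12] .##.. => .  t=1,i=12
  [11] .#.## => .  t=0,i=2
  [10] .#.#. => .  t=2,i=0
  [9] .#..# => #  t=0,i=12
  [8] .#... => .  t=3,i=15
  [7] ..### => #  t=1,i=4
  [6] ..##. => #  t=1,i=11
  [5] ..#.# => .  t=0,i=14
  [4] ..#.. => #  t=0,i=11
  [3] ...## => .  t=1,i=15
  [2] ...#. => .  t=3,i=17
  [1] ....# => #  t=4,i=0
  [0] ..... => .  t=4,i=16
  bits 10111101101010000110001011010010 = 3181929170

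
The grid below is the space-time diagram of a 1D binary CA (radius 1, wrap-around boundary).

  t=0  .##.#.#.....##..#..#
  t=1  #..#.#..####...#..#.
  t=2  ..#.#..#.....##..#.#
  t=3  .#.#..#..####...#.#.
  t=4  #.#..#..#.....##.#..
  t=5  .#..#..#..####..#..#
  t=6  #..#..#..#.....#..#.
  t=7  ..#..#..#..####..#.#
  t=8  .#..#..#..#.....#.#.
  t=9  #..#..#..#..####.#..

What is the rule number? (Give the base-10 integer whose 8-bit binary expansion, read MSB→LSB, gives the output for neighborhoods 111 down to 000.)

35

  nb ###: next=.  (t=1,i=9, bit7=0)
  nb ##.: next=.  (t=0,i=2, bit6=0)
  nb #.#: next=#  (t=0,i=0, bit5=1)
  nb #..: next=.  (t=0,i=7, bit4=0)
  nb .##: next=.  (t=0,i=1, bit3=0)
  nb .#.: next=.  (t=0,i=4, bit2=0)
  nb ..#: next=#  (t=0,i=11, bit1=1)
  nb ...: next=#  (t=0,i=8, bit0=1)
  bits 00100011 = 35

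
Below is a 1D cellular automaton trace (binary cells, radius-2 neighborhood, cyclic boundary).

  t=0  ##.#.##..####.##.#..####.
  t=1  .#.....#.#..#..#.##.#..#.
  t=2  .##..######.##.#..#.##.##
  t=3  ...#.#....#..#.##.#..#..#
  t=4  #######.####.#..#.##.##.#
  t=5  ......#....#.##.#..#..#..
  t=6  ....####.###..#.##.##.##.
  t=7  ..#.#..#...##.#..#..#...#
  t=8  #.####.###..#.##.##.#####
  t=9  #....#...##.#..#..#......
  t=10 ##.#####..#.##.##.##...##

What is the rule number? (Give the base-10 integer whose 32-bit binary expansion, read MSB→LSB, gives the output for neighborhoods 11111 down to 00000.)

856827830

  nb #####: next=.  (t=2,i=7, bit31=0)
  nb ####.: next=.  (t=0,i=11, bit30=0)
  nb ###.#: next=#  (t=0,i=12, bit29=1)
  nb ###..: next=#  (t=6,i=11, bit28=1)
  nb ##.##: next=.  (t=0,i=13, bit27=0)
  nb ##.#.: next=.  (t=0,i=2, bit26=0)
  nb ##..#: next=#  (t=0,i=7, bit25=1)
  nb ##...: next=#  (t=6,i=24, bit24=1)
  nb #.###: next=.  (t=4,i=8, bit23=0)
  nb #.##.: next=.  (t=0,i=0, bit22=0)
  nb #.#.#: next=.  (t=0,i=3, bit21=0)
  nb #.#..: next=#  (t=0,i=17, bit20=1)
  nb #..##: next=.  (t=0,i=8, bit19=0)
  nb #..#.: next=.  (t=1,i=0, bit18=0)
  nb #...#: next=#  (t=3,i=1, bit17=1)
  nb #....: next=.  (t=1,i=3, bit16=0)
  nb .####: next=.  (t=0,i=10, bit15=0)
  nb .###.: next=.  (t=6,i=10, bit14=0)
  nb .##.#: next=#  (t=0,i=1, bit13=1)
  nb .##..: next=.  (t=0,i=6, bit12=0)
  nb .#.##: next=.  (t=0,i=4, bit11=0)
  nb .#.#.: next=#  (t=1,i=8, bit10=1)
  nb .#..#: next=#  (t=0,i=18, bit9=1)
  nb .#...: next=#  (t=1,i=2, bit8=1)
  nb ..###: next=#  (t=0,i=9, bit7=1)
  nb ..##.: next=.  (t=7,i=11, bit6=0)
  nb ..#.#: next=#  (t=1,i=7, bit5=1)
  nb ..#..: next=#  (t=1,i=1, bit4=1)
  nb ...##: next=.  (t=6,i=3, bit3=0)
  nb ...#.: next=#  (t=1,i=6, bit2=1)
  nb ....#: next=#  (t=1,i=5, bit1=1)
  nb .....: next=.  (t=1,i=4, bit0=0)
  bits 00110011000100100010011110110110 = 856827830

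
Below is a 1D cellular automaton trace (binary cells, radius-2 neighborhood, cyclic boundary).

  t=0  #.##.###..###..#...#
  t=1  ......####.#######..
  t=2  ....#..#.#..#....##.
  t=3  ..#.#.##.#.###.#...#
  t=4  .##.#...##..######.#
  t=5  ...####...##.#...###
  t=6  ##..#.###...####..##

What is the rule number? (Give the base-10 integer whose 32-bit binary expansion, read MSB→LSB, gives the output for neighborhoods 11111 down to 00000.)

926859570

  [31] ##### => .  t=1,i=13
  [30] ####. => .  t=1,i=8
  [29] ###.# => #  t=1,i=9
  [28] ###.. => #  t=0,i=7
  [27] ##.## => .  t=0,i=1
  [26] ##.#. => #  t=3,i=8
  [25] ##..# => #  t=0,i=8
  [24] ##... => #  t=1,i=18
  [23] #.### => .  t=0,i=5
  [22] #.##. => .  t=0,i=2
  [21] #.#.# => #  t=3,i=4
  [20] #.#.. => #  t=2,i=9
  [19] #..## => #  t=0,i=9
  [18] #..#. => #  t=0,i=14
  [17] #...# => #  t=0,i=17
  [16] #.... => .  t=1,i=19
  [15] .#### => #  t=1,i=7
  [14] .###. => #  t=0,i=6
  [13] .##.# => .  t=0,i=0
  [12] .##.. => .  t=2,i=18
  [11] .#.## => .  t=3,i=5
  [10] .#.#. => .  t=2,i=8
  [9] .#..# => .  t=2,i=5
  [8] .#... => #  t=0,i=16
  [7] ..### => .  t=0,i=10
  [6] ..##. => .  t=0,i=19
  [5] ..#.# => #  t=2,i=7
  [4] ..#.. => #  t=0,i=15
  [3] ...## => .  t=0,i=18
  [2] ...#. => .  t=2,i=3
  [1] ....# => #  t=1,i=4
  [0] ..... => .  t=1,i=0
  bits 00110111001111101100000100110010 = 926859570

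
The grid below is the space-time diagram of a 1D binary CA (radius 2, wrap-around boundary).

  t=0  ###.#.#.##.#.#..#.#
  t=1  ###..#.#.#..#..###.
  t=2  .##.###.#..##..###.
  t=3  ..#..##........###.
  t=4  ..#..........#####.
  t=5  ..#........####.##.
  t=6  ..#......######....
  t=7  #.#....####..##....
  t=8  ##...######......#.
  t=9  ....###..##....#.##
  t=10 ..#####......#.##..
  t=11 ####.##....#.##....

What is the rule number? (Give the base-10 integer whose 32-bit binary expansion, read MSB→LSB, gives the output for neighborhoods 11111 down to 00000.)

  ##### -> .   bit 31 = 0  t=4,i=15
  ####. -> #   bit 30 = 1  t=0,i=1
  ###.# -> #   bit 29 = 1  t=0,i=2
  ###.. -> #   bit 28 = 1  t=1,i=2
  ##.## -> .   bit 27 = 0  t=1,i=18
  ##.#. -> .   bit 26 = 0  t=0,i=3
  ##..# -> .   bit 25 = 0  t=1,i=3
  ##... -> .   bit 24 = 0  t=3,i=7
  #.### -> .   bit 23 = 0  t=0,i=18
  #.##. -> .   bit 22 = 0  t=0,i=8
  #.#.# -> .   bit 21 = 0  t=0,i=4
  #.#.. -> .   bit 20 = 0  t=0,i=13
  #..## -> .   bit 19 = 0  t=1,i=14
  #..#. -> #   bit 18 = 1  t=0,i=15
  #...# -> .   bit 17 = 0  t=3,i=0
  #.... -> .   bit 16 = 0  t=3,i=8
  .#### -> #   bit 15 = 1  t=0,i=0
  .###. -> #   bit 14 = 1  t=1,i=1
  .##.# -> #   bit 13 = 1  t=0,i=9
  .##.. -> .   bit 12 = 0  t=2,i=12
  .#.## -> #   bit 11 = 1  t=0,i=7
  .#.#. -> #   bit 10 = 1  t=0,i=5
  .#..# -> .   bit 9 = 0  t=0,i=14
  .#... -> .   bit 8 = 0  t=4,i=3
  ..### -> #   bit 7 = 1  t=1,i=15
  ..##. -> .   bit 6 = 0  t=2,i=1
  ..#.# -> #   bit 5 = 1  t=0,i=16
  ..#.. -> #   bit 4 = 1  t=1,i=12
  ...## -> #   bit 3 = 1  t=3,i=14
  ...#. -> .   bit 2 = 0  t=3,i=1
  ....# -> #   bit 1 = 1  t=3,i=13
  ..... -> .   bit 0 = 0  t=3,i=9
  bits 01110000000001001110110010111010 = 1879370938

1879370938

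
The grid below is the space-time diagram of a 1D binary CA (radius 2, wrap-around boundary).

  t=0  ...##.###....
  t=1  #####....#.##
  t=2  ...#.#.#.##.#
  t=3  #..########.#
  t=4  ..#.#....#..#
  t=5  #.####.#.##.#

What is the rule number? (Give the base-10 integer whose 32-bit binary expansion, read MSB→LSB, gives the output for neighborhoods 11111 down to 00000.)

1098428283

  #####|.  b31=0 t=1,i=0
  ####.|#  b30=1 t=1,i=3
  ###.#|.  b29=0 t=3,i=10
  ###..|.  b28=0 t=0,i=8
  ##.##|.  b27=0 t=0,i=5
  ##.#.|.  b26=0 t=2,i=11
  ##..#|.  b25=0 t=3,i=1
  ##...|#  b24=1 t=0,i=9
  #.###|.  b23=0 t=0,i=6
  #.##.|#  b22=1 t=2,i=9
  #.#.#|#  b21=1 t=2,i=5
  #.#..|#  b20=1 t=2,i=12
  #..##|#  b19=1 t=3,i=2
  #..#.|.  b18=0 t=4,i=1
  #...#|.  b17=0 t=2,i=1
  #....|.  b16=0 t=0,i=10
  .####|#  b15=1 t=1,i=12
  .###.|.  b14=0 t=0,i=7
  .##.#|#  b13=1 t=0,i=4
  .##..|.  b12=0 t=3,i=0
  .#.##|#  b11=1 t=1,i=10
  .#.#.|#  b10=1 t=2,i=4
  .#..#|#  b9=1 t=4,i=0
  .#...|#  b8=1 t=2,i=0
  ..###|.  b7=0 t=3,i=3
  ..##.|#  b6=1 t=0,i=3
  ..#.#|#  b5=1 t=1,i=9
  ..#..|#  b4=1 t=4,i=9
  ...##|#  b3=1 t=0,i=2
  ...#.|.  b2=0 t=1,i=8
  ....#|#  b1=1 t=0,i=1
  .....|#  b0=1 t=0,i=0
  bits 01000001011110001010111101111011 = 1098428283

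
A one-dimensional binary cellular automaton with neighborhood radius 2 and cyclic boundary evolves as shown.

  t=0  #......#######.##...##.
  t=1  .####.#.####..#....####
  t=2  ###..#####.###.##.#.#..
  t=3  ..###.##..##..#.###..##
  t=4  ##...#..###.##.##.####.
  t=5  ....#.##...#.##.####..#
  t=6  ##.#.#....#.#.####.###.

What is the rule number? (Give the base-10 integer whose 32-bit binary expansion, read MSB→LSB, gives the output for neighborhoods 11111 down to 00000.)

2662181709

  nb #####: next=#  (t=0,i=9, bit31=1)
  nb ####.: next=.  (t=0,i=12, bit30=0)
  nb ###.#: next=.  (t=0,i=13, bit29=0)
  nb ###..: next=#  (t=1,i=11, bit28=1)
  nb ##.##: next=#  (t=0,i=14, bit27=1)
  nb ##.#.: next=#  (t=0,i=22, bit26=1)
  nb ##..#: next=#  (t=1,i=12, bit25=1)
  nb ##...: next=.  (t=0,i=17, bit24=0)
  nb #.###: next=#  (t=1,i=1, bit23=1)
  nb #.##.: next=.  (t=0,i=15, bit22=0)
  nb #.#.#: next=#  (t=1,i=6, bit21=1)
  nb #.#..: next=.  (t=0,i=0, bit20=0)
  nb #..##: next=#  (t=2,i=4, bit19=1)
  nb #..#.: next=#  (t=1,i=13, bit18=1)
  nb #...#: next=.  (t=0,i=18, bit17=0)
  nb #....: next=#  (t=0,i=2, bit16=1)
  nb .####: next=#  (t=0,i=8, bit15=1)
  nb .###.: next=.  (t=2,i=1, bit14=0)
  nb .##.#: next=#  (t=0,i=21, bit13=1)
  nb .##..: next=.  (t=0,i=16, bit12=0)
  nb .#.##: next=#  (t=1,i=7, bit11=1)
  nb .#.#.: next=.  (t=2,i=19, bit10=0)
  nb .#..#: next=#  (t=2,i=21, bit9=1)
  nb .#...: next=#  (t=0,i=1, bit8=1)
  nb ..###: next=.  (t=0,i=7, bit7=0)
  nb ..##.: next=#  (t=0,i=20, bit6=1)
  nb ..#.#: next=.  (t=3,i=14, bit5=0)
  nb ..#..: next=.  (t=1,i=14, bit4=0)
  nb ...##: next=#  (t=0,i=6, bit3=1)
  nb ...#.: next=#  (t=4,i=4, bit2=1)
  nb ....#: next=.  (t=0,i=5, bit1=0)
  nb .....: next=#  (t=0,i=3, bit0=1)
  bits 10011110101011011010101101001101 = 2662181709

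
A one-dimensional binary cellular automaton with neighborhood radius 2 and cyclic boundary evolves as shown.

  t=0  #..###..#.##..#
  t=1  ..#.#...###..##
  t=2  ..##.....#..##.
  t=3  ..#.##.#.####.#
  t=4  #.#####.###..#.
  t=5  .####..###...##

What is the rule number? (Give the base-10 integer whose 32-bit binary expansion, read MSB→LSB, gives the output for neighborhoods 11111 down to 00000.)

2378821234

  [31] ##### => #  t=4,i=4
  [30] ####. => .  t=3,i=11
  [29] ###.# => .  t=3,i=12
  [28] ###.. => .  t=0,i=5
  [27] ##.## => #  t=4,i=7
  [26] ##.#. => #  t=3,i=6
  [25] ##..# => .  t=0,i=1
  [24] ##... => #  t=2,i=4
  [23] #.### => #  t=3,i=9
  [22] #.##. => #  t=0,i=10
  [21] #.#.# => .  t=3,i=7
  [20] #.#.. => .  t=1,i=4
  [19] #..## => #  t=0,i=2
  [18] #..#. => .  t=0,i=7
  [17] #...# => .  t=1,i=6
  [16] #.... => #  t=2,i=5
  [15] .#### => #  t=3,i=10
  [14] .###. => #  t=0,i=4
  [13] .##.# => #  t=3,i=5
  [12] .##.. => .  t=0,i=0
  [11] .#.## => #  t=0,i=9
  [10] .#.#. => #  t=1,i=3
  [9] .#..# => #  t=2,i=10
  [8] .#... => .  t=1,i=5
  [7] ..### => .  t=0,i=3
  [6] ..##. => #  t=0,i=14
  [5] ..#.# => #  t=0,i=8
  [4] ..#.. => #  t=2,i=9
  [3] ...## => .  t=1,i=7
  [2] ...#. => .  t=2,i=8
  [1] ....# => #  t=2,i=7
  [0] ..... => .  t=2,i=6
  bits 10001101110010011110111001110010 = 2378821234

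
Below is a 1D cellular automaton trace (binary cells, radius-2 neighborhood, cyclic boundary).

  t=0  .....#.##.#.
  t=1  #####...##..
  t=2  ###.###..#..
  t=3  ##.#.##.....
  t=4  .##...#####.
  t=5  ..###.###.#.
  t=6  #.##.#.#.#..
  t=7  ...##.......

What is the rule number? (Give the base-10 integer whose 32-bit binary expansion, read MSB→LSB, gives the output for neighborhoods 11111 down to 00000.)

  ##### -> #   bit 31 = 1  t=1,i=2
  ####. -> .   bit 30 = 0  t=1,i=3
  ###.# -> .   bit 29 = 0  t=2,i=2
  ###.. -> #   bit 28 = 1  t=1,i=4
  ##.## -> #   bit 27 = 1  t=2,i=3
  ##.#. -> #   bit 26 = 1  t=0,i=9
  ##..# -> .   bit 25 = 0  t=1,i=10
  ##... -> #   bit 24 = 1  t=1,i=5
  #.### -> .   bit 23 = 0  t=2,i=4
  #.##. -> .   bit 22 = 0  t=0,i=7
  #.#.# -> .   bit 21 = 0  t=3,i=3
  #.#.. -> .   bit 20 = 0  t=0,i=10
  #..## -> .   bit 19 = 0  t=1,i=11
  #..#. -> .   bit 18 = 0  t=2,i=8
  #...# -> #   bit 17 = 1  t=1,i=6
  #.... -> #   bit 16 = 1  t=0,i=0
  .#### -> #   bit 15 = 1  t=1,i=1
  .###. -> #   bit 14 = 1  t=2,i=1
  .##.# -> #   bit 13 = 1  t=0,i=8
  .##.. -> #   bit 12 = 1  t=1,i=9
  .#.## -> .   bit 11 = 0  t=0,i=6
  .#.#. -> .   bit 10 = 0  t=6,i=6
  .#..# -> .   bit 9 = 0  t=2,i=10
  .#... -> .   bit 8 = 0  t=0,i=11
  ..### -> #   bit 7 = 1  t=1,i=0
  ..##. -> .   bit 6 = 0  t=1,i=8
  ..#.# -> .   bit 5 = 0  t=0,i=5
  ..#.. -> .   bit 4 = 0  t=2,i=9
  ...## -> .   bit 3 = 0  t=1,i=7
  ...#. -> #   bit 2 = 1  t=0,i=4
  ....# -> #   bit 1 = 1  t=0,i=3
  ..... -> #   bit 0 = 1  t=0,i=1
  bits 10011101000000111111000010000111 = 2634281095

2634281095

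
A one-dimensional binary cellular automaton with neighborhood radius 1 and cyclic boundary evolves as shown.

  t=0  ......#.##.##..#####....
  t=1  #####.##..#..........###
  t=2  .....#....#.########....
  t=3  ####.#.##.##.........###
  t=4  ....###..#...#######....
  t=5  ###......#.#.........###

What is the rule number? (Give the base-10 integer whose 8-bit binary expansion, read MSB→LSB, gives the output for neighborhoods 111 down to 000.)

37

  nb ###: next=.  (t=0,i=16, bit7=0)
  nb ##.: next=.  (t=0,i=9, bit6=0)
  nb #.#: next=#  (t=0,i=7, bit5=1)
  nb #..: next=.  (t=0,i=13, bit4=0)
  nb .##: next=.  (t=0,i=8, bit3=0)
  nb .#.: next=#  (t=0,i=6, bit2=1)
  nb ..#: next=.  (t=0,i=5, bit1=0)
  nb ...: next=#  (t=0,i=0, bit0=1)
  bits 00100101 = 37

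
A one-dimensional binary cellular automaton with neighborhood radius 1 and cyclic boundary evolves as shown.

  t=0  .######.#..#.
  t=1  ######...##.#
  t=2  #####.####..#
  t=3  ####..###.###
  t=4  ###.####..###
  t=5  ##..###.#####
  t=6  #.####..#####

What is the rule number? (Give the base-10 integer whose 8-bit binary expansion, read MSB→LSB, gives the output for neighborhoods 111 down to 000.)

  ### -> #   bit 7 = 1  t=0,i=2
  ##. -> .   bit 6 = 0  t=0,i=6
  #.# -> .   bit 5 = 0  t=0,i=7
  #.. -> #   bit 4 = 1  t=0,i=9
  .## -> #   bit 3 = 1  t=0,i=1
  .#. -> .   bit 2 = 0  t=0,i=8
  ..# -> #   bit 1 = 1  t=0,i=0
  ... -> #   bit 0 = 1  t=1,i=7
  bits 10011011 = 155

155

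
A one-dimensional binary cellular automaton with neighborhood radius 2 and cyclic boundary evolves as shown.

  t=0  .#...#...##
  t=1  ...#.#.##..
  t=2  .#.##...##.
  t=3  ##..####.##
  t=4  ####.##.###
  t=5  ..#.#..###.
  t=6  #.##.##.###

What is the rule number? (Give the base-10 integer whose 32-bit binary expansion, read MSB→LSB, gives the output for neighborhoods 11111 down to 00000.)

  #####|.  b31=0 t=4,i=0
  ####.|#  b30=1 t=3,i=0
  ###.#|.  b29=0 t=3,i=7
  ###..|#  b28=1 t=3,i=1
  ##.##|#  b27=1 t=3,i=8
  ##.#.|.  b26=0 t=0,i=0
  ##..#|#  b25=1 t=2,i=10
  ##...|#  b24=1 t=1,i=9
  #.###|#  b23=1 t=3,i=9
  #.##.|.  b22=0 t=1,i=7
  #.#.#|.  b21=0 t=1,i=5
  #.#..|.  b20=0 t=0,i=1
  #..##|#  b19=1 t=3,i=3
  #..#.|#  b18=1 t=2,i=0
  #...#|#  b17=1 t=0,i=3
  #....|.  b16=0 t=1,i=10
  .####|#  b15=1 t=3,i=5
  .###.|#  b14=1 t=5,i=8
  .##.#|.  b13=0 t=0,i=10
  .##..|#  b12=1 t=1,i=8
  .#.##|.  b11=0 t=1,i=6
  .#.#.|#  b10=1 t=1,i=4
  .#..#|#  b9=1 t=5,i=5
  .#...|.  b8=0 t=0,i=2
  ..###|.  b7=0 t=3,i=4
  ..##.|.  b6=0 t=0,i=9
  ..#.#|#  b5=1 t=1,i=3
  ..#..|#  b4=1 t=0,i=5
  ...##|#  b3=1 t=0,i=8
  ...#.|.  b2=0 t=0,i=4
  ....#|#  b1=1 t=1,i=1
  .....|.  b0=0 t=1,i=0
  bits 01011011100011101101011000111010 = 1536087610

1536087610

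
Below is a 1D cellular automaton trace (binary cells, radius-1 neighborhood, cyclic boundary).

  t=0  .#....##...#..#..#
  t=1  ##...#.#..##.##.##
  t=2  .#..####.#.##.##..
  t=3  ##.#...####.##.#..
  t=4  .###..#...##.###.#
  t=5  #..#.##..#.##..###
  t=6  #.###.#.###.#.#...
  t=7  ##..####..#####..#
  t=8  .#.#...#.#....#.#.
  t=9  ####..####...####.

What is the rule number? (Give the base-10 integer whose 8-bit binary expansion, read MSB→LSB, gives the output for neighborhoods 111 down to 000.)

102

  nb ###: next=.  (t=1,i=0, bit7=0)
  nb ##.: next=#  (t=0,i=7, bit6=1)
  nb #.#: next=#  (t=0,i=0, bit5=1)
  nb #..: next=.  (t=0,i=2, bit4=0)
  nb .##: next=.  (t=0,i=6, bit3=0)
  nb .#.: next=#  (t=0,i=1, bit2=1)
  nb ..#: next=#  (t=0,i=5, bit1=1)
  nb ...: next=.  (t=0,i=3, bit0=0)
  bits 01100110 = 102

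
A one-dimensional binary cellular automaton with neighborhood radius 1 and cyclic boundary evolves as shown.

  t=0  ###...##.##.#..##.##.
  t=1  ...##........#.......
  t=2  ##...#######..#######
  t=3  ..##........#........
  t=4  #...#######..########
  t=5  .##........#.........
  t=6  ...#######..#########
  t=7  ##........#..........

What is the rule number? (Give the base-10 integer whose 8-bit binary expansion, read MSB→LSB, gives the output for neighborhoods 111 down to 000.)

  ### -> .   bit 7 = 0  t=0,i=1
  ##. -> .   bit 6 = 0  t=0,i=2
  #.# -> .   bit 5 = 0  t=0,i=8
  #.. -> #   bit 4 = 1  t=0,i=3
  .## -> .   bit 3 = 0  t=0,i=0
  .#. -> .   bit 2 = 0  t=0,i=12
  ..# -> .   bit 1 = 0  t=0,i=5
  ... -> #   bit 0 = 1  t=0,i=4
  bits 00010001 = 17

17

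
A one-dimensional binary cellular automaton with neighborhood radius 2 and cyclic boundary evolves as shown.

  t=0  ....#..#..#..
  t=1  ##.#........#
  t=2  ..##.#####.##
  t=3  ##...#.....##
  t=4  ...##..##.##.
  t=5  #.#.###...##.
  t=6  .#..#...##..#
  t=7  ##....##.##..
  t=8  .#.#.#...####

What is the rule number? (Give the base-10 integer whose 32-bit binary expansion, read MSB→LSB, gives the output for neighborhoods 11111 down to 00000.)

  ##### -> .   bit 31 = 0  t=2,i=7
  ####. -> .   bit 30 = 0  t=2,i=8
  ###.# -> .   bit 29 = 0  t=1,i=1
  ###.. -> .   bit 28 = 0  t=3,i=1
  ##.## -> .   bit 27 = 0  t=2,i=4
  ##.#. -> #   bit 26 = 1  t=1,i=2
  ##..# -> #   bit 25 = 1  t=2,i=0
  ##... -> .   bit 24 = 0  t=3,i=2
  #.### -> #   bit 23 = 1  t=2,i=5
  #.##. -> #   bit 22 = 1  t=2,i=11
  #.#.# -> .   bit 21 = 0  t=5,i=0
  #.#.. -> #   bit 20 = 1  t=1,i=3
  #..## -> #   bit 19 = 1  t=2,i=1
  #..#. -> .   bit 18 = 0  t=0,i=6
  #...# -> #   bit 17 = 1  t=3,i=3
  #.... -> #   bit 16 = 1  t=0,i=12
  .#### -> .   bit 15 = 0  t=2,i=6
  .###. -> .   bit 14 = 0  t=1,i=0
  .##.# -> .   bit 13 = 0  t=2,i=3
  .##.. -> #   bit 12 = 1  t=2,i=12
  .#.## -> .   bit 11 = 0  t=5,i=3
  .#.#. -> #   bit 10 = 1  t=5,i=1
  .#..# -> .   bit 9 = 0  t=0,i=5
  .#... -> .   bit 8 = 0  t=0,i=11
  ..### -> #   bit 7 = 1  t=1,i=12
  ..##. -> .   bit 6 = 0  t=2,i=2
  ..#.# -> .   bit 5 = 0  t=6,i=12
  ..#.. -> .   bit 4 = 0  t=0,i=4
  ...## -> #   bit 3 = 1  t=1,i=11
  ...#. -> #   bit 2 = 1  t=0,i=3
  ....# -> .   bit 1 = 0  t=0,i=2
  ..... -> #   bit 0 = 1  t=0,i=0
  bits 00000110110110110001010010001101 = 115020941

115020941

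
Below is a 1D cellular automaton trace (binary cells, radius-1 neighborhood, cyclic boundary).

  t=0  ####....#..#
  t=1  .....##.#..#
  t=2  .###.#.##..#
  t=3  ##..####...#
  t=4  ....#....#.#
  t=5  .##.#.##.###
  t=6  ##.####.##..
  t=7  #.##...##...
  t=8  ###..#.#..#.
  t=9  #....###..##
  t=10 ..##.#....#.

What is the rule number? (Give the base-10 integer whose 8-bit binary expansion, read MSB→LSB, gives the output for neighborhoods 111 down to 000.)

45

  nb ###: next=.  (t=0,i=0, bit7=0)
  nb ##.: next=.  (t=0,i=3, bit6=0)
  nb #.#: next=#  (t=1,i=7, bit5=1)
  nb #..: next=.  (t=0,i=4, bit4=0)
  nb .##: next=#  (t=0,i=11, bit3=1)
  nb .#.: next=#  (t=0,i=8, bit2=1)
  nb ..#: next=.  (t=0,i=7, bit1=0)
  nb ...: next=#  (t=0,i=5, bit0=1)
  bits 00101101 = 45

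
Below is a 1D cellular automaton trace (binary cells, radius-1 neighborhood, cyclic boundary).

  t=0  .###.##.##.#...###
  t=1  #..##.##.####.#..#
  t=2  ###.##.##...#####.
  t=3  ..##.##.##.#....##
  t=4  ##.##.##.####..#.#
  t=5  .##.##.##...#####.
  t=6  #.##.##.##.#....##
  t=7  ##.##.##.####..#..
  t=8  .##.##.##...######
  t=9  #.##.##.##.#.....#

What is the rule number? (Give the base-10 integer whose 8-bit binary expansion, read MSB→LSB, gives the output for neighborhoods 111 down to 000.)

  [7] ### => .  t=0,i=2
  [6] ##. => #  t=0,i=3
  [5] #.# => #  t=0,i=0
  [4] #.. => #  t=0,i=12
  [3] .## => .  t=0,i=1
  [2] .#. => #  t=0,i=11
  [1] ..# => #  t=0,i=14
  [0] ... => .  t=0,i=13
  bits 01110110 = 118

118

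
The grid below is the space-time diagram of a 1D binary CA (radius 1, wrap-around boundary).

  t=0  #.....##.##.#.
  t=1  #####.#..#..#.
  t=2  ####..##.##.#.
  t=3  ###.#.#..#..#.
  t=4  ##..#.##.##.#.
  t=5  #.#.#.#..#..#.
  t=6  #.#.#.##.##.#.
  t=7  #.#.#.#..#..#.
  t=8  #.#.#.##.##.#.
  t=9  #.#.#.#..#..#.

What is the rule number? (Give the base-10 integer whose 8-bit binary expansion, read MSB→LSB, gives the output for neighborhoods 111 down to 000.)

157

  ### -> #   bit 7 = 1  t=1,i=1
  ##. -> .   bit 6 = 0  t=0,i=7
  #.# -> .   bit 5 = 0  t=0,i=8
  #.. -> #   bit 4 = 1  t=0,i=1
  .## -> #   bit 3 = 1  t=0,i=6
  .#. -> #   bit 2 = 1  t=0,i=0
  ..# -> .   bit 1 = 0  t=0,i=5
  ... -> #   bit 0 = 1  t=0,i=2
  bits 10011101 = 157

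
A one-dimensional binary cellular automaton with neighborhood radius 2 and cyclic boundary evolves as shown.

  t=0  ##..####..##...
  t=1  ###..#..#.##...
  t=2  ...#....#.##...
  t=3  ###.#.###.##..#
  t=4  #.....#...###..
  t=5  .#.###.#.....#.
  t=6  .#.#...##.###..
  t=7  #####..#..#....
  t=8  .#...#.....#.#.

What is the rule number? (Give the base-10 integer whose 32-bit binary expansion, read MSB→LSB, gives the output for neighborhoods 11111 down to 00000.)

47224167

  ##### -> .   bit 31 = 0  t=7,i=2
  ####. -> .   bit 30 = 0  t=0,i=6
  ###.# -> .   bit 29 = 0  t=3,i=2
  ###.. -> .   bit 28 = 0  t=0,i=7
  ##.## -> .   bit 27 = 0  t=3,i=9
  ##.#. -> .   bit 26 = 0  t=3,i=3
  ##..# -> #   bit 25 = 1  t=0,i=2
  ##... -> .   bit 24 = 0  t=0,i=12
  #.### -> #   bit 23 = 1  t=3,i=6
  #.##. -> #   bit 22 = 1  t=1,i=10
  #.#.# -> .   bit 21 = 0  t=3,i=4
  #.#.. -> #   bit 20 = 1  t=5,i=7
  #..## -> .   bit 19 = 0  t=0,i=3
  #..#. -> .   bit 18 = 0  t=1,i=4
  #...# -> .   bit 17 = 0  t=0,i=13
  #.... -> .   bit 16 = 0  t=2,i=5
  .#### -> #   bit 15 = 1  t=0,i=5
  .###. -> .   bit 14 = 0  t=1,i=1
  .##.# -> .   bit 13 = 0  t=6,i=8
  .##.. -> #   bit 12 = 1  t=0,i=1
  .#.## -> .   bit 11 = 0  t=1,i=9
  .#.#. -> #   bit 10 = 1  t=6,i=2
  .#..# -> .   bit 9 = 0  t=1,i=6
  .#... -> #   bit 8 = 1  t=2,i=4
  ..### -> .   bit 7 = 0  t=0,i=4
  ..##. -> #   bit 6 = 1  t=0,i=0
  ..#.# -> #   bit 5 = 1  t=1,i=8
  ..#.. -> .   bit 4 = 0  t=1,i=5
  ...## -> .   bit 3 = 0  t=0,i=14
  ...#. -> #   bit 2 = 1  t=2,i=2
  ....# -> #   bit 1 = 1  t=2,i=1
  ..... -> #   bit 0 = 1  t=2,i=0
  bits 00000010110100001001010101100111 = 47224167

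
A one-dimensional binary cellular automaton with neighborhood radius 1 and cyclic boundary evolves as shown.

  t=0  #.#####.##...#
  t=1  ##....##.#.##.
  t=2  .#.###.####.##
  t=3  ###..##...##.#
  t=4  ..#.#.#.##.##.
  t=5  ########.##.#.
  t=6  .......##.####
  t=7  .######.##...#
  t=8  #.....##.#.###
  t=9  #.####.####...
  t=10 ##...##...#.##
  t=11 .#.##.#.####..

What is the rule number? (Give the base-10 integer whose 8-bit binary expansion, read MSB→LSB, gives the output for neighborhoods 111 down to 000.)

103

  ###|.  b7=0 t=0,i=3
  ##.|#  b6=1 t=0,i=0
  #.#|#  b5=1 t=0,i=1
  #..|.  b4=0 t=0,i=10
  .##|.  b3=0 t=0,i=2
  .#.|#  b2=1 t=1,i=9
  ..#|#  b1=1 t=0,i=12
  ...|#  b0=1 t=0,i=11
  bits 01100111 = 103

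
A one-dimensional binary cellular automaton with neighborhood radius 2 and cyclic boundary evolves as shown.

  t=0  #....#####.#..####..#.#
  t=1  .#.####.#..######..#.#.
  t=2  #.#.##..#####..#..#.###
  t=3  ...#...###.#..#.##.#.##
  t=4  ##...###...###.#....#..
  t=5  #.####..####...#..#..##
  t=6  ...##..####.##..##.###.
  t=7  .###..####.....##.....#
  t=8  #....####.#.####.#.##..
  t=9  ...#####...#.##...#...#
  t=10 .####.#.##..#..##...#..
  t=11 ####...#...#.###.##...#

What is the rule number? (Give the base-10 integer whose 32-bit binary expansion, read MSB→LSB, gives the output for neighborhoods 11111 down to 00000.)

  nb #####: next=.  (t=0,i=7, bit31=0)
  nb ####.: next=#  (t=0,i=8, bit30=1)
  nb ###.#: next=.  (t=0,i=9, bit29=0)
  nb ###..: next=.  (t=0,i=17, bit28=0)
  nb ##.##: next=.  (t=5,i=1, bit27=0)
  nb ##.#.: next=.  (t=0,i=10, bit26=0)
  nb ##..#: next=.  (t=0,i=18, bit25=0)
  nb ##...: next=#  (t=0,i=1, bit24=1)
  nb #.###: next=.  (t=1,i=3, bit23=0)
  nb #.##.: next=.  (t=0,i=22, bit22=0)
  nb #.#.#: next=.  (t=2,i=2, bit21=0)
  nb #.#..: next=#  (t=0,i=11, bit20=1)
  nb #..##: next=#  (t=0,i=13, bit19=1)
  nb #..#.: next=#  (t=0,i=19, bit18=1)
  nb #...#: next=#  (t=3,i=1, bit17=1)
  nb #....: next=.  (t=0,i=2, bit16=0)
  nb .####: next=#  (t=0,i=6, bit15=1)
  nb .###.: next=.  (t=3,i=8, bit14=0)
  nb .##.#: next=.  (t=3,i=17, bit13=0)
  nb .##..: next=.  (t=0,i=0, bit12=0)
  nb .#.##: next=#  (t=0,i=21, bit11=1)
  nb .#.#.: next=#  (t=1,i=20, bit10=1)
  nb .#..#: next=#  (t=0,i=12, bit9=1)
  nb .#...: next=.  (t=3,i=4, bit8=0)
  nb ..###: next=#  (t=0,i=5, bit7=1)
  nb ..##.: next=#  (t=4,i=0, bit6=1)
  nb ..#.#: next=.  (t=0,i=20, bit5=0)
  nb ..#..: next=.  (t=2,i=15, bit4=0)
  nb ...##: next=#  (t=0,i=4, bit3=1)
  nb ...#.: next=.  (t=3,i=2, bit2=0)
  nb ....#: next=#  (t=0,i=3, bit1=1)
  nb .....: next=#  (t=7,i=12, bit0=1)
  bits 01000001000111101000111011001011 = 1092521675

1092521675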